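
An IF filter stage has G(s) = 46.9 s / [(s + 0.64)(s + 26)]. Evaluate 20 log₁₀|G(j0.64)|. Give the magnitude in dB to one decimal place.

|j0.64| = 0.64
|j0.64 + 0.64| = √(0.64² + 0.64²) = 0.9051
|j0.64 + 26| = √(0.64² + 26²) = 26.01
|G(j0.64)| = 46.9 × 0.64 / (0.9051 × 26.01) = 1.2751
20 log₁₀(1.2751) = 2.11 dB

2.1 dB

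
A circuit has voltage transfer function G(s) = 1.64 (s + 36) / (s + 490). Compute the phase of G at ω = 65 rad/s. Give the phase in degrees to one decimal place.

∠(j65 + 36) = arctan(65/36) = 61.02°
∠(j65 + 490) = arctan(65/490) = 7.56°
∠G(j65) = 61.02° − 7.56° = 53.46°

53.5 deg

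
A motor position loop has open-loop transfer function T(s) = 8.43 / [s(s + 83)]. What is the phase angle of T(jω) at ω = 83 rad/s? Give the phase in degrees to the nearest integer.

∠(j83 + 83) = arctan(83/83) = 45.00°
∠(j83) = 90.00°
∠T(j83) = − (45.00° + 90.00°) = -135.00°

-135°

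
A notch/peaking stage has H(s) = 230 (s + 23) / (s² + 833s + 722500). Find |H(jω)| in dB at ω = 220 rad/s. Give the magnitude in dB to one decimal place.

-22.8 dB

|j220 + 23| = √(220² + 23²) = 221.2
|(j220)² + 833(j220) + 722500| = |6.741e+05 + j1.8326e+05| = 6.986e+05
|H(j220)| = 230 × 221.2 / 6.986e+05 = 0.072829
20 log₁₀(0.072829) = -22.75 dB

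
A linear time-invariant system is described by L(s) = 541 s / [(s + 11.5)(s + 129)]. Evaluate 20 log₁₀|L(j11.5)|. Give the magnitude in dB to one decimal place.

9.4 dB

|j11.5| = 11.5
|j11.5 + 11.5| = √(11.5² + 11.5²) = 16.26
|j11.5 + 129| = √(11.5² + 129²) = 129.5
|L(j11.5)| = 541 × 11.5 / (16.26 × 129.5) = 2.9537
20 log₁₀(2.9537) = 9.41 dB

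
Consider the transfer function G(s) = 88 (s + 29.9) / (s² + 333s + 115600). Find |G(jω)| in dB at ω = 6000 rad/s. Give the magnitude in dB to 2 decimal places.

-36.66 dB

|j6000 + 29.9| = √(6000² + 29.9²) = 6000
|(j6000)² + 333(j6000) + 115600| = |-3.5884e+07 + j1.998e+06| = 3.594e+07
|G(j6000)| = 88 × 6000 / 3.594e+07 = 0.014691
20 log₁₀(0.014691) = -36.659 dB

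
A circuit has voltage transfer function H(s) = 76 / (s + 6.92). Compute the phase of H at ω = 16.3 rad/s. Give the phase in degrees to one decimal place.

-67.0°

∠(j16.3 + 6.92) = arctan(16.3/6.92) = 67.00°
∠H(j16.3) = −67.00° = -67.00°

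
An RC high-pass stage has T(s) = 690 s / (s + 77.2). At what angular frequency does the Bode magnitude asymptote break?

The single real pole at s = −77.2 gives a corner at ω = 77.2 rad s⁻¹.

77.2 rad s⁻¹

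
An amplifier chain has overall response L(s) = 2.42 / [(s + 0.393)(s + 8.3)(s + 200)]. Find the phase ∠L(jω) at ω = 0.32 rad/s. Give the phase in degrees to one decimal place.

-41.5°

∠(j0.32 + 0.393) = arctan(0.32/0.393) = 39.15°
∠(j0.32 + 8.3) = arctan(0.32/8.3) = 2.21°
∠(j0.32 + 200) = arctan(0.32/200) = 0.09°
∠L(j0.32) = − (39.15° + 2.21° + 0.09°) = -41.45°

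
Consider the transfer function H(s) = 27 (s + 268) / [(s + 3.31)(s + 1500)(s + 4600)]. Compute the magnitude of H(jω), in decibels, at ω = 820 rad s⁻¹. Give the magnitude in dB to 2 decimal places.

|j820 + 268| = √(820² + 268²) = 862.7
|j820 + 3.31| = √(820² + 3.31²) = 820
|j820 + 1500| = √(820² + 1500²) = 1710
|j820 + 4600| = √(820² + 4600²) = 4673
|H(j820)| = 27 × 862.7 / (820 × 1710 × 4673) = 3.5561e-06
20 log₁₀(3.5561e-06) = -108.980 dB

-108.98 dB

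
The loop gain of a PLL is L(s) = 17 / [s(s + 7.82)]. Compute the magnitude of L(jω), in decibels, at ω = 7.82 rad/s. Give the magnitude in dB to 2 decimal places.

|j7.82 + 7.82| = √(7.82² + 7.82²) = 11.06
|j7.82| = 7.82
|L(j7.82)| = 17 / (11.06 × 7.82) = 0.19657
20 log₁₀(0.19657) = -14.130 dB

-14.13 dB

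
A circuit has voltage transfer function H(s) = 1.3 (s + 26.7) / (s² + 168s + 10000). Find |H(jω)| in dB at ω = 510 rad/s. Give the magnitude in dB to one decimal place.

-52.0 dB

|j510 + 26.7| = √(510² + 26.7²) = 510.7
|(j510)² + 168(j510) + 10000| = |-2.501e+05 + j85680| = 2.644e+05
|H(j510)| = 1.3 × 510.7 / 2.644e+05 = 0.0025113
20 log₁₀(0.0025113) = -52.00 dB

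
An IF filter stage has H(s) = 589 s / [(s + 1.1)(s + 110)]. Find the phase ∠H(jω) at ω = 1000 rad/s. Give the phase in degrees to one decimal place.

∠(j1000) = 90.00°
∠(j1000 + 1.1) = arctan(1000/1.1) = 89.94°
∠(j1000 + 110) = arctan(1000/110) = 83.72°
∠H(j1000) = 90.00° − (89.94° + 83.72°) = -83.66°

-83.7°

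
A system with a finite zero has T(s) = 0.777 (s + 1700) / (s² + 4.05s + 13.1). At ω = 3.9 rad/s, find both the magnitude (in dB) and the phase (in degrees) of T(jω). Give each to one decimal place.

|j3.9 + 1700| = √(3.9² + 1700²) = 1700
|(j3.9)² + 4.05(j3.9) + 13.1| = |-2.11 + j15.795| = 15.94
|T(j3.9)| = 0.777 × 1700 / 15.94 = 82.892
20 log₁₀(82.892) = 38.37 dB
∠(j3.9 + 1700) = arctan(3.9/1700) = 0.13°
∠[(j3.9)² + 4.05(j3.9) + 13.1] = ∠[-2.11 + j15.795] = 97.61°
∠T(j3.9) = 0.13° − 97.61° = -97.48°

|T| = 38.4 dB, ∠T = -97.5°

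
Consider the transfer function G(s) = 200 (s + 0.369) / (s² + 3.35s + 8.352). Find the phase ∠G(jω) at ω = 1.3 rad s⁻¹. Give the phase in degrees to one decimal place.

∠(j1.3 + 0.369) = arctan(1.3/0.369) = 74.15°
∠[(j1.3)² + 3.35(j1.3) + 8.352] = ∠[6.662 + j4.355] = 33.17°
∠G(j1.3) = 74.15° − 33.17° = 40.98°

41.0°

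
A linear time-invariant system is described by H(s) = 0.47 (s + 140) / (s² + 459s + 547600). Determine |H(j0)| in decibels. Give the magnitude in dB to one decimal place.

-78.4 dB

H(0) = 0.47 × 140 / 547600 = 0.00012016
20 log₁₀(0.00012016) = -78.40 dB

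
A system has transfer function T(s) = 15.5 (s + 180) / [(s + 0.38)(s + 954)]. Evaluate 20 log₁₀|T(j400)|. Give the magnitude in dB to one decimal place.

|j400 + 180| = √(400² + 180²) = 438.6
|j400 + 0.38| = √(400² + 0.38²) = 400
|j400 + 954| = √(400² + 954²) = 1034
|T(j400)| = 15.5 × 438.6 / (400 × 1034) = 0.016431
20 log₁₀(0.016431) = -35.69 dB

-35.7 dB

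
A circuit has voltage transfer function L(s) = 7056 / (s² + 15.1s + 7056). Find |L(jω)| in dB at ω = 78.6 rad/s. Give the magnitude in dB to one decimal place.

|(j78.6)² + 15.1(j78.6) + 7056| = |878.04 + j1186.9| = 1476
|L(j78.6)| = 7056 / 1476 = 4.7794
20 log₁₀(4.7794) = 13.59 dB

13.6 dB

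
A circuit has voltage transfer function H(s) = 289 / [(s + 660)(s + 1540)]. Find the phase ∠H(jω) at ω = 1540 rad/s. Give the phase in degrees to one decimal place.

∠(j1540 + 660) = arctan(1540/660) = 66.80°
∠(j1540 + 1540) = arctan(1540/1540) = 45.00°
∠H(j1540) = − (66.80° + 45.00°) = -111.80°

-111.8°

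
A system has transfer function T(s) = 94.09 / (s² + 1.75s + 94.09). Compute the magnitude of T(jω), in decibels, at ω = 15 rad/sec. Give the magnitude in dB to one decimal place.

-3.0 dB

|(j15)² + 1.75(j15) + 94.09| = |-130.91 + j26.25| = 133.5
|T(j15)| = 94.09 / 133.5 = 0.70471
20 log₁₀(0.70471) = -3.04 dB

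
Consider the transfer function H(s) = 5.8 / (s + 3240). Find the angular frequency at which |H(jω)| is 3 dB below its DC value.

3240 rad/sec

For a single-pole low-pass, the −3 dB point is at the pole: ω = 3240 rad/sec.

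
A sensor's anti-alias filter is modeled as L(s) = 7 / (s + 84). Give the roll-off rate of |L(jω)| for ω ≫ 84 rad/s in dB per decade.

-20 dB/decade

With 0 zeros and 1 pole, the high-frequency asymptotic slope is 20 × (0 − 1) = -20 dB/decade.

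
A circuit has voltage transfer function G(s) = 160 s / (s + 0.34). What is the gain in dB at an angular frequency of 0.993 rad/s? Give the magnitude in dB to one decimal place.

|j0.993| = 0.993
|j0.993 + 0.34| = √(0.993² + 0.34²) = 1.05
|G(j0.993)| = 160 × 0.993 / 1.05 = 151.37
20 log₁₀(151.37) = 43.60 dB

43.6 dB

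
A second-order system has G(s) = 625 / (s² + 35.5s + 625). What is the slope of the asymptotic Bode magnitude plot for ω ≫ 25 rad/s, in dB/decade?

With 0 zeros and 2 poles, the high-frequency asymptotic slope is 20 × (0 − 2) = -40 dB/decade.

-40 dB/decade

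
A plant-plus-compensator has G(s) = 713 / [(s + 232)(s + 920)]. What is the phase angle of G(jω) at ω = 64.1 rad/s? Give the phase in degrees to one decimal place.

∠(j64.1 + 232) = arctan(64.1/232) = 15.45°
∠(j64.1 + 920) = arctan(64.1/920) = 3.99°
∠G(j64.1) = − (15.45° + 3.99°) = -19.43°

-19.4°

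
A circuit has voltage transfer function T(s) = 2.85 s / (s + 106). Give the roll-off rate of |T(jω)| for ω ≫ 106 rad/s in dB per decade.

With 1 zero and 1 pole, the high-frequency asymptotic slope is 20 × (1 − 1) = 0 dB/decade.

0 dB/decade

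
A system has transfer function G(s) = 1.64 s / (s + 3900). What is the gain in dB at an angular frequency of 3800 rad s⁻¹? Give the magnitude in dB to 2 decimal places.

1.17 dB

|j3800| = 3800
|j3800 + 3900| = √(3800² + 3900²) = 5445
|G(j3800)| = 1.64 × 3800 / 5445 = 1.1445
20 log₁₀(1.1445) = 1.172 dB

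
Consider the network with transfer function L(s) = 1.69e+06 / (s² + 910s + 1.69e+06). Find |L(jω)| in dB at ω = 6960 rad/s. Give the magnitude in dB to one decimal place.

|(j6960)² + 910(j6960) + 1.69e+06| = |-4.6752e+07 + j6.3336e+06| = 4.718e+07
|L(j6960)| = 1.69e+06 / 4.718e+07 = 0.035821
20 log₁₀(0.035821) = -28.92 dB

-28.9 dB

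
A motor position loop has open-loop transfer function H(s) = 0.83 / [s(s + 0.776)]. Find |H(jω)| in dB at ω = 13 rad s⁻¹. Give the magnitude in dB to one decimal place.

|j13 + 0.776| = √(13² + 0.776²) = 13.02
|j13| = 13
|H(j13)| = 0.83 / (13.02 × 13) = 0.0049025
20 log₁₀(0.0049025) = -46.19 dB

-46.2 dB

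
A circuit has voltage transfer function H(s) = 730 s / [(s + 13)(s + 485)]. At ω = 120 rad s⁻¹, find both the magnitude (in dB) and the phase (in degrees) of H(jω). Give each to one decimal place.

|H| = 3.2 dB, ∠H = -7.7°

|j120| = 120
|j120 + 13| = √(120² + 13²) = 120.7
|j120 + 485| = √(120² + 485²) = 499.6
|H(j120)| = 730 × 120 / (120.7 × 499.6) = 1.4526
20 log₁₀(1.4526) = 3.24 dB
∠(j120) = 90.00°
∠(j120 + 13) = arctan(120/13) = 83.82°
∠(j120 + 485) = arctan(120/485) = 13.90°
∠H(j120) = 90.00° − (83.82° + 13.90°) = -7.71°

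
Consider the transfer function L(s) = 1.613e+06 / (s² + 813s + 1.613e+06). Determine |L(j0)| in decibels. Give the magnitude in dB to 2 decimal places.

L(0) = 1.613e+06 / 1.613e+06 = 1
20 log₁₀(1) = 0.000 dB

0.00 dB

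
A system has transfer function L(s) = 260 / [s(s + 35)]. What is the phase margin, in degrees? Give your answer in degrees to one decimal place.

Gain crossover: |L(jω)| = 1 at ω ≈ 7.27 rad/s.
∠L(j7.27) = −90° − arctan(7.27/35) ≈ -101.74°
PM = 180° + (-101.74°) = 78.26°

78.3 deg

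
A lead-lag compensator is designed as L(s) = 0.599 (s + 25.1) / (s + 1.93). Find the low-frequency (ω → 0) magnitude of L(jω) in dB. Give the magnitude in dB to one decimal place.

L(0) = 0.599 × 25.1 / 1.93 = 7.7901
20 log₁₀(7.7901) = 17.83 dB

17.8 dB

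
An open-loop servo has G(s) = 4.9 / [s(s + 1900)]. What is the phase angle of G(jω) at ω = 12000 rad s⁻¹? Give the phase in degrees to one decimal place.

∠(j12000 + 1900) = arctan(12000/1900) = 81.00°
∠(j12000) = 90.00°
∠G(j12000) = − (81.00° + 90.00°) = -171.00°

-171.0°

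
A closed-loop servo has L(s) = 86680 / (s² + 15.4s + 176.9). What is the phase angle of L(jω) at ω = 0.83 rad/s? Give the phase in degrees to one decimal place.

-4.1°

∠[(j0.83)² + 15.4(j0.83) + 176.9] = ∠[176.21 + j12.782] = 4.15°
∠L(j0.83) = −4.15° = -4.15°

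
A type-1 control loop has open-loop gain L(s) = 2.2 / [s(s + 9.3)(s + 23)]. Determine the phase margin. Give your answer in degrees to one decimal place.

89.9°

Gain crossover: |L(jω)| = 1 at ω ≈ 0.0103 rad/s.
∠L(j0.0103) = −90° − arctan(0.0103/9.3) − arctan(0.0103/23) ≈ -90.09°
PM = 180° + (-90.09°) = 89.91°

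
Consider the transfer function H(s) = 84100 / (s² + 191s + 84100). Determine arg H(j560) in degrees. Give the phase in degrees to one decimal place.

-155.0°

∠[(j560)² + 191(j560) + 84100] = ∠[-2.295e+05 + j1.0696e+05] = 155.01°
∠H(j560) = −155.01° = -155.01°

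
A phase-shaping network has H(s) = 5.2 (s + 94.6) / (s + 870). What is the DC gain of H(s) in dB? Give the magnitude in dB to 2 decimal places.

H(0) = 5.2 × 94.6 / 870 = 0.56543
20 log₁₀(0.56543) = -4.952 dB

-4.95 dB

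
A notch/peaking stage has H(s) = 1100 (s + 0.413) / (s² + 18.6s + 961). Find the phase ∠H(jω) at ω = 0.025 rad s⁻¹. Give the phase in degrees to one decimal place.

3.4°

∠(j0.025 + 0.413) = arctan(0.025/0.413) = 3.46°
∠[(j0.025)² + 18.6(j0.025) + 961] = ∠[961 + j0.465] = 0.03°
∠H(j0.025) = 3.46° − 0.03° = 3.44°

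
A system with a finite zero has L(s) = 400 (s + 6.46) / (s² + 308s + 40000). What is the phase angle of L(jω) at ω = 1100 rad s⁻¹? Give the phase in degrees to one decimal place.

∠(j1100 + 6.46) = arctan(1100/6.46) = 89.66°
∠[(j1100)² + 308(j1100) + 40000] = ∠[-1.17e+06 + j3.388e+05] = 163.85°
∠L(j1100) = 89.66° − 163.85° = -74.19°

-74.2 deg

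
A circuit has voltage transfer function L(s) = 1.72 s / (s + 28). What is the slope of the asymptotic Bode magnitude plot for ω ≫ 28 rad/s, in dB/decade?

0 dB/decade

With 1 zero and 1 pole, the high-frequency asymptotic slope is 20 × (1 − 1) = 0 dB/decade.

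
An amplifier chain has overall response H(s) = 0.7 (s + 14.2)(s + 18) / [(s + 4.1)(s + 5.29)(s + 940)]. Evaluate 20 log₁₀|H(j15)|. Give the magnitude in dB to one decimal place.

-56.7 dB

|j15 + 14.2| = √(15² + 14.2²) = 20.66
|j15 + 18| = √(15² + 18²) = 23.43
|j15 + 4.1| = √(15² + 4.1²) = 15.55
|j15 + 5.29| = √(15² + 5.29²) = 15.91
|j15 + 940| = √(15² + 940²) = 940.1
|H(j15)| = 0.7 × 20.66 × 23.43 / (15.55 × 15.91 × 940.1) = 0.001457
20 log₁₀(0.001457) = -56.73 dB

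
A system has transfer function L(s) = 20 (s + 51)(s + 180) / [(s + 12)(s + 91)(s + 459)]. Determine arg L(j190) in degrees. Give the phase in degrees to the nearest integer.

∠(j190 + 51) = arctan(190/51) = 74.97°
∠(j190 + 180) = arctan(190/180) = 46.55°
∠(j190 + 12) = arctan(190/12) = 86.39°
∠(j190 + 91) = arctan(190/91) = 64.41°
∠(j190 + 459) = arctan(190/459) = 22.49°
∠L(j190) = 74.97° + 46.55° − (86.39° + 64.41° + 22.49°) = -51.76°

-52°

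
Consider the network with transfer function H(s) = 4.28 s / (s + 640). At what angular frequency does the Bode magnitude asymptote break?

The single real pole at s = −640 gives a corner at ω = 640 rad/s.

640 rad/s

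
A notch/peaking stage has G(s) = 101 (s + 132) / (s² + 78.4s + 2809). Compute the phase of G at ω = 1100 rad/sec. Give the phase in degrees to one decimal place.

-92.8°

∠(j1100 + 132) = arctan(1100/132) = 83.16°
∠[(j1100)² + 78.4(j1100) + 2809] = ∠[-1.2072e+06 + j86240] = 175.91°
∠G(j1100) = 83.16° − 175.91° = -92.76°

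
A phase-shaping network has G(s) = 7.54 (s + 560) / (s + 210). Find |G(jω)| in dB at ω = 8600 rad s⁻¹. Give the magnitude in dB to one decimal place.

17.6 dB

|j8600 + 560| = √(8600² + 560²) = 8618
|j8600 + 210| = √(8600² + 210²) = 8603
|G(j8600)| = 7.54 × 8618 / 8603 = 7.5537
20 log₁₀(7.5537) = 17.56 dB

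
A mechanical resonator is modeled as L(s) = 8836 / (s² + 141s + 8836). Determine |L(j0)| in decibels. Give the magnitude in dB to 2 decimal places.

0.00 dB

L(0) = 8836 / 8836 = 1
20 log₁₀(1) = 0.000 dB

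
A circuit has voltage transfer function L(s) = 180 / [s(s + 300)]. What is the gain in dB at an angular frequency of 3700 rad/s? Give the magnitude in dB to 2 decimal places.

|j3700 + 300| = √(3700² + 300²) = 3712
|j3700| = 3700
|L(j3700)| = 180 / (3712 × 3700) = 1.3105e-05
20 log₁₀(1.3105e-05) = -97.651 dB

-97.65 dB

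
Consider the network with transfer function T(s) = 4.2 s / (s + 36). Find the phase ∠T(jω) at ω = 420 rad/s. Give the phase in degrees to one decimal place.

∠(j420) = 90.00°
∠(j420 + 36) = arctan(420/36) = 85.10°
∠T(j420) = 90.00° − 85.10° = 4.90°

4.9°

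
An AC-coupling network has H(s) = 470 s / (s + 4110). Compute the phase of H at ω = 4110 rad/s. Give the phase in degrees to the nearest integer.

∠(j4110) = 90.00°
∠(j4110 + 4110) = arctan(4110/4110) = 45.00°
∠H(j4110) = 90.00° − 45.00° = 45.00°

45°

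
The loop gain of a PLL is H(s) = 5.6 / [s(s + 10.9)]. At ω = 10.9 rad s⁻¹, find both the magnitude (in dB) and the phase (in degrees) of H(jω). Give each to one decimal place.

|j10.9 + 10.9| = √(10.9² + 10.9²) = 15.41
|j10.9| = 10.9
|H(j10.9)| = 5.6 / (15.41 × 10.9) = 0.033329
20 log₁₀(0.033329) = -29.54 dB
∠(j10.9 + 10.9) = arctan(10.9/10.9) = 45.00°
∠(j10.9) = 90.00°
∠H(j10.9) = − (45.00° + 90.00°) = -135.00°

|H| = -29.5 dB, ∠H = -135.0°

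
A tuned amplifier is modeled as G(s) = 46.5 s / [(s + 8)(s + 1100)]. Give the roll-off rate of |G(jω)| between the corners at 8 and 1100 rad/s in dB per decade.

In this band the factors already past their corner are: 1 differentiator zero, pole at 8; net slope = 0 dB/decade.

0 dB/decade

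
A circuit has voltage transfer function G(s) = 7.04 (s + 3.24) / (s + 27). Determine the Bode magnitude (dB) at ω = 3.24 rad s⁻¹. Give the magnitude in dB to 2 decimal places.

1.48 dB

|j3.24 + 3.24| = √(3.24² + 3.24²) = 4.582
|j3.24 + 27| = √(3.24² + 27²) = 27.19
|G(j3.24)| = 7.04 × 4.582 / 27.19 = 1.1862
20 log₁₀(1.1862) = 1.483 dB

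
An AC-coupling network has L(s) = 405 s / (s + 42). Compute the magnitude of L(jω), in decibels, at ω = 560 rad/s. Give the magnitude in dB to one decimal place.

52.1 dB

|j560| = 560
|j560 + 42| = √(560² + 42²) = 561.6
|L(j560)| = 405 × 560 / 561.6 = 403.87
20 log₁₀(403.87) = 52.12 dB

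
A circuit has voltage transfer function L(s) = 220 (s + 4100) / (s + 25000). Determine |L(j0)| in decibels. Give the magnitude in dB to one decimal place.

L(0) = 220 × 4100 / 25000 = 36.08
20 log₁₀(36.08) = 31.15 dB

31.1 dB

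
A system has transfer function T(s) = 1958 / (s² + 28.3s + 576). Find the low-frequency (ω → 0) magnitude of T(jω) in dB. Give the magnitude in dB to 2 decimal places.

10.63 dB

T(0) = 1958 / 576 = 3.3993
20 log₁₀(3.3993) = 10.628 dB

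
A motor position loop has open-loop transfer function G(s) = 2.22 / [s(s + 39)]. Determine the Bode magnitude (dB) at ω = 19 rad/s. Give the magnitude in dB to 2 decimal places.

|j19 + 39| = √(19² + 39²) = 43.38
|j19| = 19
|G(j19)| = 2.22 / (43.38 × 19) = 0.0026933
20 log₁₀(0.0026933) = -51.394 dB

-51.39 dB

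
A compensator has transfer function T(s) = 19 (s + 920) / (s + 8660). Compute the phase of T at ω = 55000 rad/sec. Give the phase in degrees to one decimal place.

∠(j55000 + 920) = arctan(55000/920) = 89.04°
∠(j55000 + 8660) = arctan(55000/8660) = 81.05°
∠T(j55000) = 89.04° − 81.05° = 7.99°

8.0°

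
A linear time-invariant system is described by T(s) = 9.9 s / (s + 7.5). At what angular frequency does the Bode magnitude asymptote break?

The single real pole at s = −7.5 gives a corner at ω = 7.5 rad/s.

7.5 rad/s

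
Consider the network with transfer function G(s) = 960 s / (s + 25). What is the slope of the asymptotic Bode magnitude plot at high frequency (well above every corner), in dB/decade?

With 1 zero and 1 pole, the high-frequency asymptotic slope is 20 × (1 − 1) = 0 dB/decade.

0 dB/decade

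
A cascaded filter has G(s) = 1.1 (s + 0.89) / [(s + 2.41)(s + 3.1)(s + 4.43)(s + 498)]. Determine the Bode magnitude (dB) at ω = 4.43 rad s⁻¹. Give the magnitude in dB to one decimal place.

-84.7 dB

|j4.43 + 0.89| = √(4.43² + 0.89²) = 4.519
|j4.43 + 2.41| = √(4.43² + 2.41²) = 5.043
|j4.43 + 3.1| = √(4.43² + 3.1²) = 5.407
|j4.43 + 4.43| = √(4.43² + 4.43²) = 6.265
|j4.43 + 498| = √(4.43² + 498²) = 498
|G(j4.43)| = 1.1 × 4.519 / (5.043 × 5.407 × 6.265 × 498) = 5.8422e-05
20 log₁₀(5.8422e-05) = -84.67 dB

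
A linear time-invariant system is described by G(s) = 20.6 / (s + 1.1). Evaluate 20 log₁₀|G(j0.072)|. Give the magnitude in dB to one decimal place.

|j0.072 + 1.1| = √(0.072² + 1.1²) = 1.102
|G(j0.072)| = 20.6 / 1.102 = 18.687
20 log₁₀(18.687) = 25.43 dB

25.4 dB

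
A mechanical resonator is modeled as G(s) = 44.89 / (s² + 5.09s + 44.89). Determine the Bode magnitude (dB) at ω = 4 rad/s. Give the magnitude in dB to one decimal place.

|(j4)² + 5.09(j4) + 44.89| = |28.89 + j20.36| = 35.34
|G(j4)| = 44.89 / 35.34 = 1.2701
20 log₁₀(1.2701) = 2.08 dB

2.1 dB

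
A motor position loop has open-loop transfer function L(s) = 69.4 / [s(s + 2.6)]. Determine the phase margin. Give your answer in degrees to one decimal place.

17.7°

Gain crossover: |L(jω)| = 1 at ω ≈ 8.13 rad/s.
∠L(j8.13) = −90° − arctan(8.13/2.6) ≈ -162.27°
PM = 180° + (-162.27°) = 17.73°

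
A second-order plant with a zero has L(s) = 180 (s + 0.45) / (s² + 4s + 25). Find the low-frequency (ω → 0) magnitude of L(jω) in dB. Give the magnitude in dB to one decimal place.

10.2 dB

L(0) = 180 × 0.45 / 25 = 3.24
20 log₁₀(3.24) = 10.21 dB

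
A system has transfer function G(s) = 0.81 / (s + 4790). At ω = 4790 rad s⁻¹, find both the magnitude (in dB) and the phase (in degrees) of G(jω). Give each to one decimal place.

|G| = -78.4 dB, ∠G = -45.0°

|j4790 + 4790| = √(4790² + 4790²) = 6774
|G(j4790)| = 0.81 / 6774 = 0.00011957
20 log₁₀(0.00011957) = -78.45 dB
∠(j4790 + 4790) = arctan(4790/4790) = 45.00°
∠G(j4790) = −45.00° = -45.00°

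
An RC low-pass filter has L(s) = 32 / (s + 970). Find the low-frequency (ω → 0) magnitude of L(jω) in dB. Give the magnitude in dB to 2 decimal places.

L(0) = 32 / 970 = 0.03299
20 log₁₀(0.03299) = -29.632 dB

-29.63 dB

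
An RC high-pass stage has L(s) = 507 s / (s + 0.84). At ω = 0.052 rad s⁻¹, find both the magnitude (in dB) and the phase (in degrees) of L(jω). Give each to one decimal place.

|j0.052| = 0.052
|j0.052 + 0.84| = √(0.052² + 0.84²) = 0.8416
|L(j0.052)| = 507 × 0.052 / 0.8416 = 31.326
20 log₁₀(31.326) = 29.92 dB
∠(j0.052) = 90.00°
∠(j0.052 + 0.84) = arctan(0.052/0.84) = 3.54°
∠L(j0.052) = 90.00° − 3.54° = 86.46°

|L| = 29.9 dB, ∠L = 86.5°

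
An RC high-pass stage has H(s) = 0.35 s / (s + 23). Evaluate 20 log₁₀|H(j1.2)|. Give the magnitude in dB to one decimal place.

|j1.2| = 1.2
|j1.2 + 23| = √(1.2² + 23²) = 23.03
|H(j1.2)| = 0.35 × 1.2 / 23.03 = 0.018236
20 log₁₀(0.018236) = -34.78 dB

-34.8 dB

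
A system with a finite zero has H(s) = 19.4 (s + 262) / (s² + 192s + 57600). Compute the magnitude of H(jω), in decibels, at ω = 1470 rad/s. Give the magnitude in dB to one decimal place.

|j1470 + 262| = √(1470² + 262²) = 1493
|(j1470)² + 192(j1470) + 57600| = |-2.1033e+06 + j2.8224e+05| = 2.122e+06
|H(j1470)| = 19.4 × 1493 / 2.122e+06 = 0.01365
20 log₁₀(0.01365) = -37.30 dB

-37.3 dB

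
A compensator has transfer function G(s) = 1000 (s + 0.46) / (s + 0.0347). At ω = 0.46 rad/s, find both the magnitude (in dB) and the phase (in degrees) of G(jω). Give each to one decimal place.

|j0.46 + 0.46| = √(0.46² + 0.46²) = 0.6505
|j0.46 + 0.0347| = √(0.46² + 0.0347²) = 0.4613
|G(j0.46)| = 1000 × 0.6505 / 0.4613 = 1410.2
20 log₁₀(1410.2) = 62.99 dB
∠(j0.46 + 0.46) = arctan(0.46/0.46) = 45.00°
∠(j0.46 + 0.0347) = arctan(0.46/0.0347) = 85.69°
∠G(j0.46) = 45.00° − 85.69° = -40.69°

|G| = 63.0 dB, ∠G = -40.7°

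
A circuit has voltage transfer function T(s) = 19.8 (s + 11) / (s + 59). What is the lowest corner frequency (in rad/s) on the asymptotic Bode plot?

11 rad/s

Break frequencies occur at each pole and zero magnitude: 11 rad/s, 59 rad/s.
The lowest is 11 rad/s.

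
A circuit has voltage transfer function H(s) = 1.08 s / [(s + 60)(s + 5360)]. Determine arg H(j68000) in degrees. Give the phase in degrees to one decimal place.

-85.4°

∠(j68000) = 90.00°
∠(j68000 + 60) = arctan(68000/60) = 89.95°
∠(j68000 + 5360) = arctan(68000/5360) = 85.49°
∠H(j68000) = 90.00° − (89.95° + 85.49°) = -85.44°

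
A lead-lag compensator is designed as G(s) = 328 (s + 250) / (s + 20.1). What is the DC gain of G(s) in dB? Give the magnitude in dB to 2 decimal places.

G(0) = 328 × 250 / 20.1 = 4079.6
20 log₁₀(4079.6) = 72.212 dB

72.21 dB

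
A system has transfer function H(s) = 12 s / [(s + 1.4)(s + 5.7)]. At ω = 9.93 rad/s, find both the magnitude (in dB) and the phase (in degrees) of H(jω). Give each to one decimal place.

|H| = 0.3 dB, ∠H = -52.1°

|j9.93| = 9.93
|j9.93 + 1.4| = √(9.93² + 1.4²) = 10.03
|j9.93 + 5.7| = √(9.93² + 5.7²) = 11.45
|H(j9.93)| = 12 × 9.93 / (10.03 × 11.45) = 1.0378
20 log₁₀(1.0378) = 0.32 dB
∠(j9.93) = 90.00°
∠(j9.93 + 1.4) = arctan(9.93/1.4) = 81.97°
∠(j9.93 + 5.7) = arctan(9.93/5.7) = 60.14°
∠H(j9.93) = 90.00° − (81.97° + 60.14°) = -52.12°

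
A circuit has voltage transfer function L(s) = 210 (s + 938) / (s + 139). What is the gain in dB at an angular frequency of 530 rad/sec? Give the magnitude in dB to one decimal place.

52.3 dB

|j530 + 938| = √(530² + 938²) = 1077
|j530 + 139| = √(530² + 139²) = 547.9
|L(j530)| = 210 × 1077 / 547.9 = 412.92
20 log₁₀(412.92) = 52.32 dB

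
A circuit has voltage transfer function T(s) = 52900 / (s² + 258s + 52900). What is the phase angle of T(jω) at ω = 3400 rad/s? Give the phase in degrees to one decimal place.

∠[(j3400)² + 258(j3400) + 52900] = ∠[-1.1507e+07 + j8.772e+05] = 175.64°
∠T(j3400) = −175.64° = -175.64°

-175.6 deg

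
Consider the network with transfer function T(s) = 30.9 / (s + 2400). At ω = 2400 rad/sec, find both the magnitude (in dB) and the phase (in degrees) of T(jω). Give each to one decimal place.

|j2400 + 2400| = √(2400² + 2400²) = 3394
|T(j2400)| = 30.9 / 3394 = 0.009104
20 log₁₀(0.009104) = -40.82 dB
∠(j2400 + 2400) = arctan(2400/2400) = 45.00°
∠T(j2400) = −45.00° = -45.00°

|T| = -40.8 dB, ∠T = -45.0°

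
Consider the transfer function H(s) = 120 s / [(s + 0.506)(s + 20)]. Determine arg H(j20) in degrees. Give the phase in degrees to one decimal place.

∠(j20) = 90.00°
∠(j20 + 0.506) = arctan(20/0.506) = 88.55°
∠(j20 + 20) = arctan(20/20) = 45.00°
∠H(j20) = 90.00° − (88.55° + 45.00°) = -43.55°

-43.6°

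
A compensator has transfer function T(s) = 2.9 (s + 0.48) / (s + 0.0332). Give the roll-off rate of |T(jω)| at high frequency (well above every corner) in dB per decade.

0 dB/decade

With 1 zero and 1 pole, the high-frequency asymptotic slope is 20 × (1 − 1) = 0 dB/decade.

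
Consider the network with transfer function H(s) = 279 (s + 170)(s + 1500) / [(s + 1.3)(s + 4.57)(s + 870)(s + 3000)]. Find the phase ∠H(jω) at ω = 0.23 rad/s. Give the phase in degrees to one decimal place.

∠(j0.23 + 170) = arctan(0.23/170) = 0.08°
∠(j0.23 + 1500) = arctan(0.23/1500) = 0.01°
∠(j0.23 + 1.3) = arctan(0.23/1.3) = 10.03°
∠(j0.23 + 4.57) = arctan(0.23/4.57) = 2.88°
∠(j0.23 + 870) = arctan(0.23/870) = 0.02°
∠(j0.23 + 3000) = arctan(0.23/3000) = 0.00°
∠H(j0.23) = 0.08° + 0.01° − (10.03° + 2.88° + 0.02° + 0.00°) = -12.85°

-12.8°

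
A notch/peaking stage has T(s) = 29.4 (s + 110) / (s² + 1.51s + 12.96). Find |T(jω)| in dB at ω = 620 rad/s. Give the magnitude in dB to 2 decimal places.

-26.35 dB

|j620 + 110| = √(620² + 110²) = 629.7
|(j620)² + 1.51(j620) + 12.96| = |-3.8439e+05 + j936.2| = 3.844e+05
|T(j620)| = 29.4 × 629.7 / 3.844e+05 = 0.048161
20 log₁₀(0.048161) = -26.346 dB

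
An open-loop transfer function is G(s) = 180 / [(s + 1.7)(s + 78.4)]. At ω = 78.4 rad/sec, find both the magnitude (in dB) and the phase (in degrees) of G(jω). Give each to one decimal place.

|j78.4 + 1.7| = √(78.4² + 1.7²) = 78.42
|j78.4 + 78.4| = √(78.4² + 78.4²) = 110.9
|G(j78.4)| = 180 / (78.42 × 110.9) = 0.020703
20 log₁₀(0.020703) = -33.68 dB
∠(j78.4 + 1.7) = arctan(78.4/1.7) = 88.76°
∠(j78.4 + 78.4) = arctan(78.4/78.4) = 45.00°
∠G(j78.4) = − (88.76° + 45.00°) = -133.76°

|G| = -33.7 dB, ∠G = -133.8°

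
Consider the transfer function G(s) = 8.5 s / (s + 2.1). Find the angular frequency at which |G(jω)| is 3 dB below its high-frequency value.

For a single-pole high-pass, the −3 dB point is at the pole: ω = 2.1 rad/s.

2.1 rad/s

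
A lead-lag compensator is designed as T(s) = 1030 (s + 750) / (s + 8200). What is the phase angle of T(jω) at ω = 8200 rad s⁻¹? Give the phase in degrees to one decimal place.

∠(j8200 + 750) = arctan(8200/750) = 84.77°
∠(j8200 + 8200) = arctan(8200/8200) = 45.00°
∠T(j8200) = 84.77° − 45.00° = 39.77°

39.8°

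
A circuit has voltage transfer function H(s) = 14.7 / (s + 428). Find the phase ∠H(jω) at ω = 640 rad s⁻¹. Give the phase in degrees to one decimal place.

∠(j640 + 428) = arctan(640/428) = 56.23°
∠H(j640) = −56.23° = -56.23°

-56.2°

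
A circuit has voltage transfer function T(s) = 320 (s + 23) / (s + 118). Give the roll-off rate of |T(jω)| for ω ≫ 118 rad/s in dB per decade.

With 1 zero and 1 pole, the high-frequency asymptotic slope is 20 × (1 − 1) = 0 dB/decade.

0 dB/decade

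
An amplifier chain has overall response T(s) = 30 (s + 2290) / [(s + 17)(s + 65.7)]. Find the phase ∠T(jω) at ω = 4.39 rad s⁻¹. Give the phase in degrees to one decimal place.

∠(j4.39 + 2290) = arctan(4.39/2290) = 0.11°
∠(j4.39 + 17) = arctan(4.39/17) = 14.48°
∠(j4.39 + 65.7) = arctan(4.39/65.7) = 3.82°
∠T(j4.39) = 0.11° − (14.48° + 3.82°) = -18.19°

-18.2°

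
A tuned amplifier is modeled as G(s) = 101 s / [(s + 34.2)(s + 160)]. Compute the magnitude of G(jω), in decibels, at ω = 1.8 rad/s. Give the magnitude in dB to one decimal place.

-29.6 dB

|j1.8| = 1.8
|j1.8 + 34.2| = √(1.8² + 34.2²) = 34.25
|j1.8 + 160| = √(1.8² + 160²) = 160
|G(j1.8)| = 101 × 1.8 / (34.25 × 160) = 0.033176
20 log₁₀(0.033176) = -29.58 dB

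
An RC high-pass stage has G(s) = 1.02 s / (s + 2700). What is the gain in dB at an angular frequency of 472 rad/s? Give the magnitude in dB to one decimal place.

-15.1 dB

|j472| = 472
|j472 + 2700| = √(472² + 2700²) = 2741
|G(j472)| = 1.02 × 472 / 2741 = 0.17565
20 log₁₀(0.17565) = -15.11 dB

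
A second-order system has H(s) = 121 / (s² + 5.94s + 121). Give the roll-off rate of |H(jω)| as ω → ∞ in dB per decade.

-40 dB/decade

With 0 zeros and 2 poles, the high-frequency asymptotic slope is 20 × (0 − 2) = -40 dB/decade.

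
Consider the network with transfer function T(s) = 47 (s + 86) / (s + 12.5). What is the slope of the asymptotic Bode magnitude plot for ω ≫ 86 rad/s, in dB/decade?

With 1 zero and 1 pole, the high-frequency asymptotic slope is 20 × (1 − 1) = 0 dB/decade.

0 dB/decade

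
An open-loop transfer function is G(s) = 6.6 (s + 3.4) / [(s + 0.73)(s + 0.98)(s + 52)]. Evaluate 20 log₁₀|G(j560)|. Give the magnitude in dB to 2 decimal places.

-93.57 dB

|j560 + 3.4| = √(560² + 3.4²) = 560
|j560 + 0.73| = √(560² + 0.73²) = 560
|j560 + 0.98| = √(560² + 0.98²) = 560
|j560 + 52| = √(560² + 52²) = 562.4
|G(j560)| = 6.6 × 560 / (560 × 560 × 562.4) = 2.0956e-05
20 log₁₀(2.0956e-05) = -93.574 dB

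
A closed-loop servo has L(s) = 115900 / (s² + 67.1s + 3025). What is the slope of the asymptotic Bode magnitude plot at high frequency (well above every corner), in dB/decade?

-40 dB/decade

With 0 zeros and 2 poles, the high-frequency asymptotic slope is 20 × (0 − 2) = -40 dB/decade.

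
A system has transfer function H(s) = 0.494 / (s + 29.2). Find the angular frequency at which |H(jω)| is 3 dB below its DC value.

29.2 rad s⁻¹

For a single-pole low-pass, the −3 dB point is at the pole: ω = 29.2 rad s⁻¹.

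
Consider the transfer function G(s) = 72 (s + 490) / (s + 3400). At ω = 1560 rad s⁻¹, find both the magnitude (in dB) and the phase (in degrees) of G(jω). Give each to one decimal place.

|j1560 + 490| = √(1560² + 490²) = 1635
|j1560 + 3400| = √(1560² + 3400²) = 3741
|G(j1560)| = 72 × 1635 / 3741 = 31.472
20 log₁₀(31.472) = 29.96 dB
∠(j1560 + 490) = arctan(1560/490) = 72.56°
∠(j1560 + 3400) = arctan(1560/3400) = 24.65°
∠G(j1560) = 72.56° − 24.65° = 47.92°

|G| = 30.0 dB, ∠G = 47.9°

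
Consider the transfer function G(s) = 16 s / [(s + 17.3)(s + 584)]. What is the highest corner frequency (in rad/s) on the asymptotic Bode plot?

584 rad/s

Break frequencies occur at each pole and zero magnitude: 17.3 rad/s, 584 rad/s.
The highest is 584 rad/s.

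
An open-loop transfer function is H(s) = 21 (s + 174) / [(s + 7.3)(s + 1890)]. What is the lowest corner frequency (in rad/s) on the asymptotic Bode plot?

7.3 rad/s

Break frequencies occur at each pole and zero magnitude: 7.3 rad/s, 174 rad/s, 1890 rad/s.
The lowest is 7.3 rad/s.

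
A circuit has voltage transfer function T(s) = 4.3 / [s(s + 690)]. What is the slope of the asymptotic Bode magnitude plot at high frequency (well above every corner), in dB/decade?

With 0 zeros and 2 poles, the high-frequency asymptotic slope is 20 × (0 − 2) = -40 dB/decade.

-40 dB/decade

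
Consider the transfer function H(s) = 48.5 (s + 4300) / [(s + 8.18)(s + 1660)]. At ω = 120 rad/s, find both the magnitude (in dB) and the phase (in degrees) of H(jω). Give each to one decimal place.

|j120 + 4300| = √(120² + 4300²) = 4302
|j120 + 8.18| = √(120² + 8.18²) = 120.3
|j120 + 1660| = √(120² + 1660²) = 1664
|H(j120)| = 48.5 × 4302 / (120.3 × 1664) = 1.0422
20 log₁₀(1.0422) = 0.36 dB
∠(j120 + 4300) = arctan(120/4300) = 1.60°
∠(j120 + 8.18) = arctan(120/8.18) = 86.10°
∠(j120 + 1660) = arctan(120/1660) = 4.13°
∠H(j120) = 1.60° − (86.10° + 4.13°) = -88.64°

|H| = 0.4 dB, ∠H = -88.6°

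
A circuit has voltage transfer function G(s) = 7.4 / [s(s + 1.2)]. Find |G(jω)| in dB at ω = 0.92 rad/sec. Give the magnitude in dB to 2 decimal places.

14.52 dB

|j0.92 + 1.2| = √(0.92² + 1.2²) = 1.512
|j0.92| = 0.92
|G(j0.92)| = 7.4 / (1.512 × 0.92) = 5.3195
20 log₁₀(5.3195) = 14.517 dB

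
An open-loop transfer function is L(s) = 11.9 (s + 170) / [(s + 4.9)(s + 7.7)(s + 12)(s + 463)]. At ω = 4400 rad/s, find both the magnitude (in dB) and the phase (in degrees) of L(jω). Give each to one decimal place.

|j4400 + 170| = √(4400² + 170²) = 4403
|j4400 + 4.9| = √(4400² + 4.9²) = 4400
|j4400 + 7.7| = √(4400² + 7.7²) = 4400
|j4400 + 12| = √(4400² + 12²) = 4400
|j4400 + 463| = √(4400² + 463²) = 4424
|L(j4400)| = 11.9 × 4403 / (4400 × 4400 × 4400 × 4424) = 1.3903e-10
20 log₁₀(1.3903e-10) = -197.14 dB
∠(j4400 + 170) = arctan(4400/170) = 87.79°
∠(j4400 + 4.9) = arctan(4400/4.9) = 89.94°
∠(j4400 + 7.7) = arctan(4400/7.7) = 89.90°
∠(j4400 + 12) = arctan(4400/12) = 89.84°
∠(j4400 + 463) = arctan(4400/463) = 83.99°
∠L(j4400) = 87.79° − (89.94° + 89.90° + 89.84° + 83.99°) = -265.89°

|L| = -197.1 dB, ∠L = -265.9°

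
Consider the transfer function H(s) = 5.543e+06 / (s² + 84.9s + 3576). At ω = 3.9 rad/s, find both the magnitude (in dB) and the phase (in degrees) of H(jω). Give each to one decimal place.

|(j3.9)² + 84.9(j3.9) + 3576| = |3560.8 + j331.11| = 3576
|H(j3.9)| = 5.543e+06 / 3576 = 1550
20 log₁₀(1550) = 63.81 dB
∠[(j3.9)² + 84.9(j3.9) + 3576] = ∠[3560.8 + j331.11] = 5.31°
∠H(j3.9) = −5.31° = -5.31°

|H| = 63.8 dB, ∠H = -5.3 deg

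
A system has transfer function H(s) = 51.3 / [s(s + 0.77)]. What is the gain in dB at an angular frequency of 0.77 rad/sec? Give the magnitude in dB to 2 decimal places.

35.73 dB

|j0.77 + 0.77| = √(0.77² + 0.77²) = 1.089
|j0.77| = 0.77
|H(j0.77)| = 51.3 / (1.089 × 0.77) = 61.182
20 log₁₀(61.182) = 35.732 dB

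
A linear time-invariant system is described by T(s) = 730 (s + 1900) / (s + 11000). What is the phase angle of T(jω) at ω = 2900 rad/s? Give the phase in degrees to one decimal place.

∠(j2900 + 1900) = arctan(2900/1900) = 56.77°
∠(j2900 + 11000) = arctan(2900/11000) = 14.77°
∠T(j2900) = 56.77° − 14.77° = 42.00°

42.0°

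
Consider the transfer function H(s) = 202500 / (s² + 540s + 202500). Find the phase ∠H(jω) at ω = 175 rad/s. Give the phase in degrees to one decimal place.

-28.8 deg

∠[(j175)² + 540(j175) + 202500] = ∠[1.7188e+05 + j94500] = 28.80°
∠H(j175) = −28.80° = -28.80°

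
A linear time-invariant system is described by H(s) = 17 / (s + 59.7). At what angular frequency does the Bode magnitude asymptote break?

The single real pole at s = −59.7 gives a corner at ω = 59.7 rad s⁻¹.

59.7 rad s⁻¹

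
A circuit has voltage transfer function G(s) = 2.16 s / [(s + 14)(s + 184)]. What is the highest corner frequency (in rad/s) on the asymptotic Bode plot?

184 rad/s

Break frequencies occur at each pole and zero magnitude: 14 rad/s, 184 rad/s.
The highest is 184 rad/s.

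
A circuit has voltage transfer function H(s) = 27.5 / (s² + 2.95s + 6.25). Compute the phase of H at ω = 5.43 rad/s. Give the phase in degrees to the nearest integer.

∠[(j5.43)² + 2.95(j5.43) + 6.25] = ∠[-23.235 + j16.018] = 145.42°
∠H(j5.43) = −145.42° = -145.42°

-145°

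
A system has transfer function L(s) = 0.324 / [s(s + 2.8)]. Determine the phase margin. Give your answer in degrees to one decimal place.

87.6 deg

Gain crossover: |L(jω)| = 1 at ω ≈ 0.116 rad/s.
∠L(j0.116) = −90° − arctan(0.116/2.8) ≈ -92.36°
PM = 180° + (-92.36°) = 87.64°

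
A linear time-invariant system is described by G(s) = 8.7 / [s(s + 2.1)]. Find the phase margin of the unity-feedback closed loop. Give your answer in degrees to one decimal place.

Gain crossover: |G(jω)| = 1 at ω ≈ 2.6 rad/sec.
∠G(j2.6) = −90° − arctan(2.6/2.1) ≈ -141.09°
PM = 180° + (-141.09°) = 38.91°

38.9°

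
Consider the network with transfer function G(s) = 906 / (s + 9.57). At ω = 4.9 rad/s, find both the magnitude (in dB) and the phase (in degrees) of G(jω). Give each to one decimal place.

|j4.9 + 9.57| = √(4.9² + 9.57²) = 10.75
|G(j4.9)| = 906 / 10.75 = 84.267
20 log₁₀(84.267) = 38.51 dB
∠(j4.9 + 9.57) = arctan(4.9/9.57) = 27.11°
∠G(j4.9) = −27.11° = -27.11°

|G| = 38.5 dB, ∠G = -27.1 deg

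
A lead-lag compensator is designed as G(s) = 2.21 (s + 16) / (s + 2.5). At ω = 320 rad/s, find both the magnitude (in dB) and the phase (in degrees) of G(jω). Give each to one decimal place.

|j320 + 16| = √(320² + 16²) = 320.4
|j320 + 2.5| = √(320² + 2.5²) = 320
|G(j320)| = 2.21 × 320.4 / 320 = 2.2127
20 log₁₀(2.2127) = 6.90 dB
∠(j320 + 16) = arctan(320/16) = 87.14°
∠(j320 + 2.5) = arctan(320/2.5) = 89.55°
∠G(j320) = 87.14° − 89.55° = -2.41°

|G| = 6.9 dB, ∠G = -2.4°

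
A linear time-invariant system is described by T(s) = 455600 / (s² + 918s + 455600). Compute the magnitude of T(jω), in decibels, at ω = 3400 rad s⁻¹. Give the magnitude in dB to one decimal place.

|(j3400)² + 918(j3400) + 455600| = |-1.1104e+07 + j3.1212e+06| = 1.153e+07
|T(j3400)| = 455600 / 1.153e+07 = 0.039498
20 log₁₀(0.039498) = -28.07 dB

-28.1 dB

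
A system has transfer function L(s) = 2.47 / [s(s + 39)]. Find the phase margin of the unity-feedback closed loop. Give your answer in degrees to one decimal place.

Gain crossover: |L(jω)| = 1 at ω ≈ 0.0633 rad s⁻¹.
∠L(j0.0633) = −90° − arctan(0.0633/39) ≈ -90.09°
PM = 180° + (-90.09°) = 89.91°

89.9°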